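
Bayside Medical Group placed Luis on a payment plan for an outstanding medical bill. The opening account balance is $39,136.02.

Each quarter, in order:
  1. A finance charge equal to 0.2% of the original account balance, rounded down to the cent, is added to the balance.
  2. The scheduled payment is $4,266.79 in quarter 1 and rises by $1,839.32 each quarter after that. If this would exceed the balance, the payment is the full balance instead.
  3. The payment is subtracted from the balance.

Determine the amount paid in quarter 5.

$11,424.29

# | Opening | Interest | Payment | End bal
1 | $39,136.02 | $78.27 | $4,266.79 | $34,947.50
2 | $34,947.50 | $78.27 | $6,106.11 | $28,919.66
3 | $28,919.66 | $78.27 | $7,945.43 | $21,052.50
4 | $21,052.50 | $78.27 | $9,784.75 | $11,346.02
5 | $11,346.02 | $78.27 | $11,424.29 | $0.00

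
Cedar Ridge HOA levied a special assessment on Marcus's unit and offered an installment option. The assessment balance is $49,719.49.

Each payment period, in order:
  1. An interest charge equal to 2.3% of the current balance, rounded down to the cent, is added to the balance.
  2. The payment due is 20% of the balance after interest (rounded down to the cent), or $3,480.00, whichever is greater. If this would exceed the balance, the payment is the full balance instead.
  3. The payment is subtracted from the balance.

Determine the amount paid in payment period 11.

$1,998.74

Payment period 1: $49,719.49 +$1,143.54 interest = $50,863.03; pay $10,172.60 → $40,690.43
Payment period 2: $40,690.43 +$935.87 interest = $41,626.30; pay $8,325.26 → $33,301.04
Payment period 3: $33,301.04 +$765.92 interest = $34,066.96; pay $6,813.39 → $27,253.57
Payment period 4: $27,253.57 +$626.83 interest = $27,880.40; pay $5,576.08 → $22,304.32
Payment period 5: $22,304.32 +$512.99 interest = $22,817.31; pay $4,563.46 → $18,253.85
Payment period 6: $18,253.85 +$419.83 interest = $18,673.68; pay $3,734.73 → $14,938.95
Payment period 7: $14,938.95 +$343.59 interest = $15,282.54; pay $3,480.00 → $11,802.54
Payment period 8: $11,802.54 +$271.45 interest = $12,073.99; pay $3,480.00 → $8,593.99
Payment period 9: $8,593.99 +$197.66 interest = $8,791.65; pay $3,480.00 → $5,311.65
Payment period 10: $5,311.65 +$122.16 interest = $5,433.81; pay $3,480.00 → $1,953.81
Payment period 11: $1,953.81 +$44.93 interest = $1,998.74; pay $1,998.74 → $0.00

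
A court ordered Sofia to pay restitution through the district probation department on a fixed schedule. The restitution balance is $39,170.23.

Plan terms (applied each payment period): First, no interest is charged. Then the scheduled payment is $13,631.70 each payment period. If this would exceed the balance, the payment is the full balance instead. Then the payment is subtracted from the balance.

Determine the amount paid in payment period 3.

Payment period 1: opening $39,170.23; payment $13,631.70; balance $25,538.53
Payment period 2: opening $25,538.53; payment $13,631.70; balance $11,906.83
Payment period 3: opening $11,906.83; payment $11,906.83; balance $0.00

$11,906.83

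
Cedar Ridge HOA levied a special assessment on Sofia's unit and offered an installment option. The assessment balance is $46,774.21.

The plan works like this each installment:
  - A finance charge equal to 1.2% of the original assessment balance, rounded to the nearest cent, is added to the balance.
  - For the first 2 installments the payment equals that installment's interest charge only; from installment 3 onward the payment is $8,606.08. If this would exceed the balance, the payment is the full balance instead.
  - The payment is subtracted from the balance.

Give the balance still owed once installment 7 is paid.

$6,550.26

Installment 1: opening $46,774.21; interest $561.29 → $47,335.50; payment $561.29; balance $46,774.21
Installment 2: opening $46,774.21; interest $561.29 → $47,335.50; payment $561.29; balance $46,774.21
Installment 3: opening $46,774.21; interest $561.29 → $47,335.50; payment $8,606.08; balance $38,729.42
Installment 4: opening $38,729.42; interest $561.29 → $39,290.71; payment $8,606.08; balance $30,684.63
Installment 5: opening $30,684.63; interest $561.29 → $31,245.92; payment $8,606.08; balance $22,639.84
Installment 6: opening $22,639.84; interest $561.29 → $23,201.13; payment $8,606.08; balance $14,595.05
Installment 7: opening $14,595.05; interest $561.29 → $15,156.34; payment $8,606.08; balance $6,550.26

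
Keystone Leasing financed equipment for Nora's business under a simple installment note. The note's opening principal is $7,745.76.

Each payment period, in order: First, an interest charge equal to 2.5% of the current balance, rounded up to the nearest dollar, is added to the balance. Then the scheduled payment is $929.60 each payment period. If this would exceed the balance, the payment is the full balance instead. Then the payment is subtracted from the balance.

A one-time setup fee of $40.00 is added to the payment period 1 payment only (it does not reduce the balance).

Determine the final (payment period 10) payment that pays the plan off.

$437.36

Payment period 1: opening $7,745.76; interest $194.00 → $7,939.76; payment $929.60 (+ $40.00 fee); balance $7,010.16
Payment period 2: opening $7,010.16; interest $176.00 → $7,186.16; payment $929.60; balance $6,256.56
Payment period 3: opening $6,256.56; interest $157.00 → $6,413.56; payment $929.60; balance $5,483.96
Payment period 4: opening $5,483.96; interest $138.00 → $5,621.96; payment $929.60; balance $4,692.36
Payment period 5: opening $4,692.36; interest $118.00 → $4,810.36; payment $929.60; balance $3,880.76
Payment period 6: opening $3,880.76; interest $98.00 → $3,978.76; payment $929.60; balance $3,049.16
Payment period 7: opening $3,049.16; interest $77.00 → $3,126.16; payment $929.60; balance $2,196.56
Payment period 8: opening $2,196.56; interest $55.00 → $2,251.56; payment $929.60; balance $1,321.96
Payment period 9: opening $1,321.96; interest $34.00 → $1,355.96; payment $929.60; balance $426.36
Payment period 10: opening $426.36; interest $11.00 → $437.36; payment $437.36; balance $0.00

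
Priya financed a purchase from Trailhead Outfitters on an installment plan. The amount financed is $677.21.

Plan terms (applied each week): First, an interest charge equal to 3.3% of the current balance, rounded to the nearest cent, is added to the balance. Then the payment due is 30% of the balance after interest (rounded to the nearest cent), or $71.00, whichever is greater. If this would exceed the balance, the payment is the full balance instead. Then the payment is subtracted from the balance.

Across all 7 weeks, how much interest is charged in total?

Week 1: $677.21 +$22.35 interest = $699.56; pay $209.87 → $489.69
Week 2: $489.69 +$16.16 interest = $505.85; pay $151.76 → $354.09
Week 3: $354.09 +$11.68 interest = $365.77; pay $109.73 → $256.04
Week 4: $256.04 +$8.45 interest = $264.49; pay $79.35 → $185.14
Week 5: $185.14 +$6.11 interest = $191.25; pay $71.00 → $120.25
Week 6: $120.25 +$3.97 interest = $124.22; pay $71.00 → $53.22
Week 7: $53.22 +$1.76 interest = $54.98; pay $54.98 → $0.00
Total interest: $22.35 + $16.16 + $11.68 + $8.45 + $6.11 + $3.97 + $1.76 = $70.48

$70.48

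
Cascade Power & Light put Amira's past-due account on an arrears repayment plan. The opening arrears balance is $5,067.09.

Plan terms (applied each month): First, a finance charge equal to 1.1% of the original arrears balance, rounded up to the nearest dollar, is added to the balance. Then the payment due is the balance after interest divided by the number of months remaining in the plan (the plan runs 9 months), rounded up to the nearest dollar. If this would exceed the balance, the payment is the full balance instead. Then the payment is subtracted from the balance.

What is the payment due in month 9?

Month 1: $5,067.09 +$56.00 interest = $5,123.09; pay $570.00 → $4,553.09
Month 2: $4,553.09 +$56.00 interest = $4,609.09; pay $577.00 → $4,032.09
Month 3: $4,032.09 +$56.00 interest = $4,088.09; pay $585.00 → $3,503.09
Month 4: $3,503.09 +$56.00 interest = $3,559.09; pay $594.00 → $2,965.09
Month 5: $2,965.09 +$56.00 interest = $3,021.09; pay $605.00 → $2,416.09
Month 6: $2,416.09 +$56.00 interest = $2,472.09; pay $619.00 → $1,853.09
Month 7: $1,853.09 +$56.00 interest = $1,909.09; pay $637.00 → $1,272.09
Month 8: $1,272.09 +$56.00 interest = $1,328.09; pay $665.00 → $663.09
Month 9: $663.09 +$56.00 interest = $719.09; pay $719.09 → $0.00

$719.09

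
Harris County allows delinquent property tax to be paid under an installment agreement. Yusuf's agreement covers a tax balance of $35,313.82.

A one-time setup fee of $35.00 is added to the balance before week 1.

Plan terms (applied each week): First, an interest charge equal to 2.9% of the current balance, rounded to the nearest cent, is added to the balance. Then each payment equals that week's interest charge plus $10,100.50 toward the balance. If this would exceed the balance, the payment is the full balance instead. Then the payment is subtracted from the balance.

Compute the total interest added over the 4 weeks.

Week 1: $35,348.82 +$1,025.12 interest = $36,373.94; pay $11,125.62 → $25,248.32
Week 2: $25,248.32 +$732.20 interest = $25,980.52; pay $10,832.70 → $15,147.82
Week 3: $15,147.82 +$439.29 interest = $15,587.11; pay $10,539.79 → $5,047.32
Week 4: $5,047.32 +$146.37 interest = $5,193.69; pay $5,193.69 → $0.00
Total interest: $1,025.12 + $732.20 + $439.29 + $146.37 = $2,342.98

$2,342.98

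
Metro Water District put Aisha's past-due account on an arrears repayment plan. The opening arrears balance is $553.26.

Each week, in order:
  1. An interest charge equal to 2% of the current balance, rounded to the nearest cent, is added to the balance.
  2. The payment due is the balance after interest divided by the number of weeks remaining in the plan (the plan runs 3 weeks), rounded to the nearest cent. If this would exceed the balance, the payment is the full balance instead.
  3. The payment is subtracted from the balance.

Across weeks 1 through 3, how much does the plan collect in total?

Week 1: $553.26 +$11.07 interest = $564.33; pay $188.11 → $376.22
Week 2: $376.22 +$7.52 interest = $383.74; pay $191.87 → $191.87
Week 3: $191.87 +$3.84 interest = $195.71; pay $195.71 → $0.00
Total paid: $575.69

$575.69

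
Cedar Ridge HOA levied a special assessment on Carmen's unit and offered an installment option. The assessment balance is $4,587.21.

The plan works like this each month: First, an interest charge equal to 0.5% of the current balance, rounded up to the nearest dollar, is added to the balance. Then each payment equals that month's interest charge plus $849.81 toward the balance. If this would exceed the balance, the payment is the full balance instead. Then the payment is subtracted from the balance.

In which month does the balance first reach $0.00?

6

Month 1: $4,587.21 +$23.00 interest = $4,610.21; pay $872.81 → $3,737.40
Month 2: $3,737.40 +$19.00 interest = $3,756.40; pay $868.81 → $2,887.59
Month 3: $2,887.59 +$15.00 interest = $2,902.59; pay $864.81 → $2,037.78
Month 4: $2,037.78 +$11.00 interest = $2,048.78; pay $860.81 → $1,187.97
Month 5: $1,187.97 +$6.00 interest = $1,193.97; pay $855.81 → $338.16
Month 6: $338.16 +$2.00 interest = $340.16; pay $340.16 → $0.00
Balance reaches $0.00 in month 6.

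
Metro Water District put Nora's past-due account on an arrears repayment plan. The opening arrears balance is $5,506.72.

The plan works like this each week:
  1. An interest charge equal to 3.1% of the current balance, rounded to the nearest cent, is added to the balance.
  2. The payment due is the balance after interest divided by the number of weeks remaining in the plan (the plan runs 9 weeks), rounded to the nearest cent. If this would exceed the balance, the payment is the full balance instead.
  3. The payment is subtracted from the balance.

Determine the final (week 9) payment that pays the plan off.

Week 1: opening $5,506.72; interest $170.71 → $5,677.43; payment $630.83; balance $5,046.60
Week 2: opening $5,046.60; interest $156.44 → $5,203.04; payment $650.38; balance $4,552.66
Week 3: opening $4,552.66; interest $141.13 → $4,693.79; payment $670.54; balance $4,023.25
Week 4: opening $4,023.25; interest $124.72 → $4,147.97; payment $691.33; balance $3,456.64
Week 5: opening $3,456.64; interest $107.16 → $3,563.80; payment $712.76; balance $2,851.04
Week 6: opening $2,851.04; interest $88.38 → $2,939.42; payment $734.86; balance $2,204.56
Week 7: opening $2,204.56; interest $68.34 → $2,272.90; payment $757.63; balance $1,515.27
Week 8: opening $1,515.27; interest $46.97 → $1,562.24; payment $781.12; balance $781.12
Week 9: opening $781.12; interest $24.21 → $805.33; payment $805.33; balance $0.00

$805.33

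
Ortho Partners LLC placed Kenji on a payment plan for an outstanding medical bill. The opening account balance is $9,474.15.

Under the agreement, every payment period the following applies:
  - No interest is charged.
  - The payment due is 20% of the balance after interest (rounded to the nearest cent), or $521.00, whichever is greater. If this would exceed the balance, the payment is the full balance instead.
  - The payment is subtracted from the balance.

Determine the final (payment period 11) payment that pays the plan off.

$399.60

Payment period 1: $9,474.15 − $1,894.83 → $7,579.32
Payment period 2: $7,579.32 − $1,515.86 → $6,063.46
Payment period 3: $6,063.46 − $1,212.69 → $4,850.77
Payment period 4: $4,850.77 − $970.15 → $3,880.62
Payment period 5: $3,880.62 − $776.12 → $3,104.50
Payment period 6: $3,104.50 − $620.90 → $2,483.60
Payment period 7: $2,483.60 − $521.00 → $1,962.60
Payment period 8: $1,962.60 − $521.00 → $1,441.60
Payment period 9: $1,441.60 − $521.00 → $920.60
Payment period 10: $920.60 − $521.00 → $399.60
Payment period 11: $399.60 − $399.60 → $0.00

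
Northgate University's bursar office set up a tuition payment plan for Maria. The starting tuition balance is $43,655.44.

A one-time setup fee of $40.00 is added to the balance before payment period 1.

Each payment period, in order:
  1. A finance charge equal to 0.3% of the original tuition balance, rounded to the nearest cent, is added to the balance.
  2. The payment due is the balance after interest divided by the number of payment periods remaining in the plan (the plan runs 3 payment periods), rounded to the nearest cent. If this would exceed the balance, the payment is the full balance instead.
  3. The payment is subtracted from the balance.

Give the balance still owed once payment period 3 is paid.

Payment period 1: opening $43,695.44; interest $130.97 → $43,826.41; payment $14,608.80; balance $29,217.61
Payment period 2: opening $29,217.61; interest $130.97 → $29,348.58; payment $14,674.29; balance $14,674.29
Payment period 3: opening $14,674.29; interest $130.97 → $14,805.26; payment $14,805.26; balance $0.00

$0.00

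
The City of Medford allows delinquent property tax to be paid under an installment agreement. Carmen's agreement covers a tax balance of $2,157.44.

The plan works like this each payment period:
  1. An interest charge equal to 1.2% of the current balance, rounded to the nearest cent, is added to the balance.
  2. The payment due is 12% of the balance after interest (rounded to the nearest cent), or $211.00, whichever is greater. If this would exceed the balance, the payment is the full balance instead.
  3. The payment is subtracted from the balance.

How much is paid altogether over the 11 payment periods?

$2,306.55

Payment period 1: opening $2,157.44; interest $25.89 → $2,183.33; payment $262.00; balance $1,921.33
Payment period 2: opening $1,921.33; interest $23.06 → $1,944.39; payment $233.33; balance $1,711.06
Payment period 3: opening $1,711.06; interest $20.53 → $1,731.59; payment $211.00; balance $1,520.59
Payment period 4: opening $1,520.59; interest $18.25 → $1,538.84; payment $211.00; balance $1,327.84
Payment period 5: opening $1,327.84; interest $15.93 → $1,343.77; payment $211.00; balance $1,132.77
Payment period 6: opening $1,132.77; interest $13.59 → $1,146.36; payment $211.00; balance $935.36
Payment period 7: opening $935.36; interest $11.22 → $946.58; payment $211.00; balance $735.58
Payment period 8: opening $735.58; interest $8.83 → $744.41; payment $211.00; balance $533.41
Payment period 9: opening $533.41; interest $6.40 → $539.81; payment $211.00; balance $328.81
Payment period 10: opening $328.81; interest $3.95 → $332.76; payment $211.00; balance $121.76
Payment period 11: opening $121.76; interest $1.46 → $123.22; payment $123.22; balance $0.00
Total paid: $2,306.55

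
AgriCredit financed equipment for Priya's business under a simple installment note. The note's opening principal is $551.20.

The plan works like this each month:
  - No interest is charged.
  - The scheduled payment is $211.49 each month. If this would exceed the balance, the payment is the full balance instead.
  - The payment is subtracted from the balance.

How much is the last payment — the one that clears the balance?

Month 1: opening $551.20; payment $211.49; balance $339.71
Month 2: opening $339.71; payment $211.49; balance $128.22
Month 3: opening $128.22; payment $128.22; balance $0.00

$128.22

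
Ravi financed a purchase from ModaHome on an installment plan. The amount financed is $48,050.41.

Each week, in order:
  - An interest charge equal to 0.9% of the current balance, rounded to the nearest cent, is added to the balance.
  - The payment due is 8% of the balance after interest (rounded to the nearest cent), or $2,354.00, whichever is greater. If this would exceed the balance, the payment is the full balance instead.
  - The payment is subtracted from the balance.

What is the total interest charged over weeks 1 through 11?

$3,361.85

Week 1: $48,050.41 +$432.45 interest = $48,482.86; pay $3,878.63 → $44,604.23
Week 2: $44,604.23 +$401.44 interest = $45,005.67; pay $3,600.45 → $41,405.22
Week 3: $41,405.22 +$372.65 interest = $41,777.87; pay $3,342.23 → $38,435.64
Week 4: $38,435.64 +$345.92 interest = $38,781.56; pay $3,102.52 → $35,679.04
Week 5: $35,679.04 +$321.11 interest = $36,000.15; pay $2,880.01 → $33,120.14
Week 6: $33,120.14 +$298.08 interest = $33,418.22; pay $2,673.46 → $30,744.76
Week 7: $30,744.76 +$276.70 interest = $31,021.46; pay $2,481.72 → $28,539.74
Week 8: $28,539.74 +$256.86 interest = $28,796.60; pay $2,354.00 → $26,442.60
Week 9: $26,442.60 +$237.98 interest = $26,680.58; pay $2,354.00 → $24,326.58
Week 10: $24,326.58 +$218.94 interest = $24,545.52; pay $2,354.00 → $22,191.52
Week 11: $22,191.52 +$199.72 interest = $22,391.24; pay $2,354.00 → $20,037.24
Total interest: $432.45 + $401.44 + $372.65 + $345.92 + $321.11 + $298.08 + $276.70 + $256.86 + $237.98 + $218.94 + $199.72 = $3,361.85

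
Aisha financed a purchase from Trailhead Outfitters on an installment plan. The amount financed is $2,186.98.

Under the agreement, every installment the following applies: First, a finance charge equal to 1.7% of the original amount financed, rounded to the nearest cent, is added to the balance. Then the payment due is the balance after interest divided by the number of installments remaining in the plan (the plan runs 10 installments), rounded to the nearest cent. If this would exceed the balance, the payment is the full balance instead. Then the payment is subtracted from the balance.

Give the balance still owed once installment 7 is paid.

Installment 1: $2,186.98 +$37.18 interest = $2,224.16; pay $222.42 → $2,001.74
Installment 2: $2,001.74 +$37.18 interest = $2,038.92; pay $226.55 → $1,812.37
Installment 3: $1,812.37 +$37.18 interest = $1,849.55; pay $231.19 → $1,618.36
Installment 4: $1,618.36 +$37.18 interest = $1,655.54; pay $236.51 → $1,419.03
Installment 5: $1,419.03 +$37.18 interest = $1,456.21; pay $242.70 → $1,213.51
Installment 6: $1,213.51 +$37.18 interest = $1,250.69; pay $250.14 → $1,000.55
Installment 7: $1,000.55 +$37.18 interest = $1,037.73; pay $259.43 → $778.30

$778.30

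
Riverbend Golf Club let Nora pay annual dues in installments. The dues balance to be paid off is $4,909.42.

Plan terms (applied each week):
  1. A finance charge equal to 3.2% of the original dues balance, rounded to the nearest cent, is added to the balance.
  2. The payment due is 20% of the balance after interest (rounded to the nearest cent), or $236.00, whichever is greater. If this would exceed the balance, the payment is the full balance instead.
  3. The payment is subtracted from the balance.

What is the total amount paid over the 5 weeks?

# | Opening | Interest | Payment | End bal
1 | $4,909.42 | $157.10 | $1,013.30 | $4,053.22
2 | $4,053.22 | $157.10 | $842.06 | $3,368.26
3 | $3,368.26 | $157.10 | $705.07 | $2,820.29
4 | $2,820.29 | $157.10 | $595.48 | $2,381.91
5 | $2,381.91 | $157.10 | $507.80 | $2,031.21
Total paid: $3,663.71

$3,663.71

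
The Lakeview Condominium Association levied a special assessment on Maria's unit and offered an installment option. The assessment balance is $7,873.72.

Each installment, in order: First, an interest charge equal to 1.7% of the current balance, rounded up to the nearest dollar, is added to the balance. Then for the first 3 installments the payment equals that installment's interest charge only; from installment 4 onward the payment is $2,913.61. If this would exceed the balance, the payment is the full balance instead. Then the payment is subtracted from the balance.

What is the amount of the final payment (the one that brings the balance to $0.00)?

Installment 1: opening $7,873.72; interest $134.00 → $8,007.72; payment $134.00; balance $7,873.72
Installment 2: opening $7,873.72; interest $134.00 → $8,007.72; payment $134.00; balance $7,873.72
Installment 3: opening $7,873.72; interest $134.00 → $8,007.72; payment $134.00; balance $7,873.72
Installment 4: opening $7,873.72; interest $134.00 → $8,007.72; payment $2,913.61; balance $5,094.11
Installment 5: opening $5,094.11; interest $87.00 → $5,181.11; payment $2,913.61; balance $2,267.50
Installment 6: opening $2,267.50; interest $39.00 → $2,306.50; payment $2,306.50; balance $0.00

$2,306.50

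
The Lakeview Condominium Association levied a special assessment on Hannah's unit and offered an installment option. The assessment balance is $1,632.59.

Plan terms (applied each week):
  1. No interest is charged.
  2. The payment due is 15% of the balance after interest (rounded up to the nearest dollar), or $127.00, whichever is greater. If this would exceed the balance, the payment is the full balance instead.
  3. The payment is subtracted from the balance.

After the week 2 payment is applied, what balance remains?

$1,178.59

Week 1: opening $1,632.59; payment $245.00; balance $1,387.59
Week 2: opening $1,387.59; payment $209.00; balance $1,178.59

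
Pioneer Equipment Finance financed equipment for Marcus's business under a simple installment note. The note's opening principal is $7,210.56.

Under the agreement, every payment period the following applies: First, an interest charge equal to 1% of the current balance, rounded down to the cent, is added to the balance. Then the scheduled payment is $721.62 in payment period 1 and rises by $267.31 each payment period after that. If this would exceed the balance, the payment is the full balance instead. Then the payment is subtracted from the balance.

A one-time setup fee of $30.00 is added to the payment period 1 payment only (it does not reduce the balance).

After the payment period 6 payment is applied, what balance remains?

$0.00

# | Opening | Interest | Payment | Fee | End bal
1 | $7,210.56 | $72.10 | $721.62 | $30.00 | $6,561.04
2 | $6,561.04 | $65.61 | $988.93 | — | $5,637.72
3 | $5,637.72 | $56.37 | $1,256.24 | — | $4,437.85
4 | $4,437.85 | $44.37 | $1,523.55 | — | $2,958.67
5 | $2,958.67 | $29.58 | $1,790.86 | — | $1,197.39
6 | $1,197.39 | $11.97 | $1,209.36 | — | $0.00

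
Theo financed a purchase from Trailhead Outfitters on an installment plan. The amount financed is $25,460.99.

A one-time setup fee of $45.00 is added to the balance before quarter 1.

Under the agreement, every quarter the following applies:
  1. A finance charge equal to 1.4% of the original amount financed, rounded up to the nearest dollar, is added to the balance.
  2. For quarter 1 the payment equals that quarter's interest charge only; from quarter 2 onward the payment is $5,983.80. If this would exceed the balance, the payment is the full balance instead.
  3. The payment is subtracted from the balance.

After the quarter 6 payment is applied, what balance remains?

Quarter 1: opening $25,505.99; interest $357.00 → $25,862.99; payment $357.00; balance $25,505.99
Quarter 2: opening $25,505.99; interest $357.00 → $25,862.99; payment $5,983.80; balance $19,879.19
Quarter 3: opening $19,879.19; interest $357.00 → $20,236.19; payment $5,983.80; balance $14,252.39
Quarter 4: opening $14,252.39; interest $357.00 → $14,609.39; payment $5,983.80; balance $8,625.59
Quarter 5: opening $8,625.59; interest $357.00 → $8,982.59; payment $5,983.80; balance $2,998.79
Quarter 6: opening $2,998.79; interest $357.00 → $3,355.79; payment $3,355.79; balance $0.00

$0.00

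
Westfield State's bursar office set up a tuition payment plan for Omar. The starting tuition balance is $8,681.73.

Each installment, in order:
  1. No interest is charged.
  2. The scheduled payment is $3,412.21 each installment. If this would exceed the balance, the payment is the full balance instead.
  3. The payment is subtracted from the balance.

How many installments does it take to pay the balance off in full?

# | Opening | Payment | End bal
1 | $8,681.73 | $3,412.21 | $5,269.52
2 | $5,269.52 | $3,412.21 | $1,857.31
3 | $1,857.31 | $1,857.31 | $0.00
Balance reaches $0.00 in installment 3.

3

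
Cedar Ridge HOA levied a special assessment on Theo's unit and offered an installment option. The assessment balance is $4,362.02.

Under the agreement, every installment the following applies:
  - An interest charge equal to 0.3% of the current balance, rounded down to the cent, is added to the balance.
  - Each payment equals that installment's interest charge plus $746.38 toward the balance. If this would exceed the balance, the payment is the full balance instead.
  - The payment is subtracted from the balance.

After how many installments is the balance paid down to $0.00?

6

Installment 1: opening $4,362.02; interest $13.08 → $4,375.10; payment $759.46; balance $3,615.64
Installment 2: opening $3,615.64; interest $10.84 → $3,626.48; payment $757.22; balance $2,869.26
Installment 3: opening $2,869.26; interest $8.60 → $2,877.86; payment $754.98; balance $2,122.88
Installment 4: opening $2,122.88; interest $6.36 → $2,129.24; payment $752.74; balance $1,376.50
Installment 5: opening $1,376.50; interest $4.12 → $1,380.62; payment $750.50; balance $630.12
Installment 6: opening $630.12; interest $1.89 → $632.01; payment $632.01; balance $0.00
Balance reaches $0.00 in installment 6.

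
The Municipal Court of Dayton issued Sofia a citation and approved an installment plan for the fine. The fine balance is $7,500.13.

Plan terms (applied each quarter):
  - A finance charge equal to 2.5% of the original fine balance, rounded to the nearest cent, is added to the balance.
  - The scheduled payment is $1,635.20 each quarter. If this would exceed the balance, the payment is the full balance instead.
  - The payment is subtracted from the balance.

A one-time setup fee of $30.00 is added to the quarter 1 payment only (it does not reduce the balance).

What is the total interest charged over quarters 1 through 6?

$1,125.00

# | Opening | Interest | Payment | Fee | End bal
1 | $7,500.13 | $187.50 | $1,635.20 | $30.00 | $6,052.43
2 | $6,052.43 | $187.50 | $1,635.20 | — | $4,604.73
3 | $4,604.73 | $187.50 | $1,635.20 | — | $3,157.03
4 | $3,157.03 | $187.50 | $1,635.20 | — | $1,709.33
5 | $1,709.33 | $187.50 | $1,635.20 | — | $261.63
6 | $261.63 | $187.50 | $449.13 | — | $0.00
Total interest: $187.50 + $187.50 + $187.50 + $187.50 + $187.50 + $187.50 = $1,125.00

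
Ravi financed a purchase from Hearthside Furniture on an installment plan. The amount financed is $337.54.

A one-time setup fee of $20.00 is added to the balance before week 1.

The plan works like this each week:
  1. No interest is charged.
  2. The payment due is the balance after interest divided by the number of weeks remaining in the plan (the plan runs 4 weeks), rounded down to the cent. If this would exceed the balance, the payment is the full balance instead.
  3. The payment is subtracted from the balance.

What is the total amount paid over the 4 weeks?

# | Opening | Payment | End bal
1 | $357.54 | $89.38 | $268.16
2 | $268.16 | $89.38 | $178.78
3 | $178.78 | $89.39 | $89.39
4 | $89.39 | $89.39 | $0.00
Total paid: $357.54

$357.54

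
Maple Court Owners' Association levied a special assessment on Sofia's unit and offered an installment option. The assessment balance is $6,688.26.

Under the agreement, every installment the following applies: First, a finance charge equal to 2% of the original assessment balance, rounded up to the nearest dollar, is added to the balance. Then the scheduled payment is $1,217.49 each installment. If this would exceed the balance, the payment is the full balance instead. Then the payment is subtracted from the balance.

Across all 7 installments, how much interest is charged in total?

Installment 1: $6,688.26 +$134.00 interest = $6,822.26; pay $1,217.49 → $5,604.77
Installment 2: $5,604.77 +$134.00 interest = $5,738.77; pay $1,217.49 → $4,521.28
Installment 3: $4,521.28 +$134.00 interest = $4,655.28; pay $1,217.49 → $3,437.79
Installment 4: $3,437.79 +$134.00 interest = $3,571.79; pay $1,217.49 → $2,354.30
Installment 5: $2,354.30 +$134.00 interest = $2,488.30; pay $1,217.49 → $1,270.81
Installment 6: $1,270.81 +$134.00 interest = $1,404.81; pay $1,217.49 → $187.32
Installment 7: $187.32 +$134.00 interest = $321.32; pay $321.32 → $0.00
Total interest: $134.00 + $134.00 + $134.00 + $134.00 + $134.00 + $134.00 + $134.00 = $938.00

$938.00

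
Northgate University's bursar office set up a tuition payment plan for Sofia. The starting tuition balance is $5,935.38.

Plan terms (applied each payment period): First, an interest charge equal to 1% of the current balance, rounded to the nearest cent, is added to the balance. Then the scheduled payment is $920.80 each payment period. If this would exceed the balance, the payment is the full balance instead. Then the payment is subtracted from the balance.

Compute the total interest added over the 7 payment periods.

# | Opening | Interest | Payment | End bal
1 | $5,935.38 | $59.35 | $920.80 | $5,073.93
2 | $5,073.93 | $50.74 | $920.80 | $4,203.87
3 | $4,203.87 | $42.04 | $920.80 | $3,325.11
4 | $3,325.11 | $33.25 | $920.80 | $2,437.56
5 | $2,437.56 | $24.38 | $920.80 | $1,541.14
6 | $1,541.14 | $15.41 | $920.80 | $635.75
7 | $635.75 | $6.36 | $642.11 | $0.00
Total interest: $59.35 + $50.74 + $42.04 + $33.25 + $24.38 + $15.41 + $6.36 = $231.53

$231.53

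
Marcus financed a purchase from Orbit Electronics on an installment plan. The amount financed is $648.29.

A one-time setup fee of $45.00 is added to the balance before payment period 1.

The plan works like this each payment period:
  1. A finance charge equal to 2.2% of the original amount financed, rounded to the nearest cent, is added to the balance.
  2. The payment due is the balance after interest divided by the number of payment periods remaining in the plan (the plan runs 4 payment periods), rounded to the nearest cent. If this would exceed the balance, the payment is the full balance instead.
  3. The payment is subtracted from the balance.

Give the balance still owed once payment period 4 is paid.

$0.00

Payment period 1: $693.29 +$14.26 interest = $707.55; pay $176.89 → $530.66
Payment period 2: $530.66 +$14.26 interest = $544.92; pay $181.64 → $363.28
Payment period 3: $363.28 +$14.26 interest = $377.54; pay $188.77 → $188.77
Payment period 4: $188.77 +$14.26 interest = $203.03; pay $203.03 → $0.00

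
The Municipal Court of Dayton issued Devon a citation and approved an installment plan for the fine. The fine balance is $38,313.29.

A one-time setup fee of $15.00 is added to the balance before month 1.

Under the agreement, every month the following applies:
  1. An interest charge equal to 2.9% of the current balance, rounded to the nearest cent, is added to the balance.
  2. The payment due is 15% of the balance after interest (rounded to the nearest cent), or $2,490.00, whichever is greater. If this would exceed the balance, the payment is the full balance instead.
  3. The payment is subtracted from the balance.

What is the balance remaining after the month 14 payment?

Month 1: $38,328.29 +$1,111.52 interest = $39,439.81; pay $5,915.97 → $33,523.84
Month 2: $33,523.84 +$972.19 interest = $34,496.03; pay $5,174.40 → $29,321.63
Month 3: $29,321.63 +$850.33 interest = $30,171.96; pay $4,525.79 → $25,646.17
Month 4: $25,646.17 +$743.74 interest = $26,389.91; pay $3,958.49 → $22,431.42
Month 5: $22,431.42 +$650.51 interest = $23,081.93; pay $3,462.29 → $19,619.64
Month 6: $19,619.64 +$568.97 interest = $20,188.61; pay $3,028.29 → $17,160.32
Month 7: $17,160.32 +$497.65 interest = $17,657.97; pay $2,648.70 → $15,009.27
Month 8: $15,009.27 +$435.27 interest = $15,444.54; pay $2,490.00 → $12,954.54
Month 9: $12,954.54 +$375.68 interest = $13,330.22; pay $2,490.00 → $10,840.22
Month 10: $10,840.22 +$314.37 interest = $11,154.59; pay $2,490.00 → $8,664.59
Month 11: $8,664.59 +$251.27 interest = $8,915.86; pay $2,490.00 → $6,425.86
Month 12: $6,425.86 +$186.35 interest = $6,612.21; pay $2,490.00 → $4,122.21
Month 13: $4,122.21 +$119.54 interest = $4,241.75; pay $2,490.00 → $1,751.75
Month 14: $1,751.75 +$50.80 interest = $1,802.55; pay $1,802.55 → $0.00

$0.00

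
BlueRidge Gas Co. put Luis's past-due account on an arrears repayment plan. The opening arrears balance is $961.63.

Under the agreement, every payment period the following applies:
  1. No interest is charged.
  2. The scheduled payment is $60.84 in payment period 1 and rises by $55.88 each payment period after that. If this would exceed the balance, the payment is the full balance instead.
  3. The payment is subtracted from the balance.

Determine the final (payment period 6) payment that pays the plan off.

# | Opening | Payment | End bal
1 | $961.63 | $60.84 | $900.79
2 | $900.79 | $116.72 | $784.07
3 | $784.07 | $172.60 | $611.47
4 | $611.47 | $228.48 | $382.99
5 | $382.99 | $284.36 | $98.63
6 | $98.63 | $98.63 | $0.00

$98.63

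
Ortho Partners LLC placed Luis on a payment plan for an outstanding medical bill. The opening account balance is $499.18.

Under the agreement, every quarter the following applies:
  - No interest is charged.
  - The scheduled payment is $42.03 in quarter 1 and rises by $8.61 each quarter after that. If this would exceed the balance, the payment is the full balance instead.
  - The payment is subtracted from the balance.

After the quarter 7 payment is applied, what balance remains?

Quarter 1: opening $499.18; payment $42.03; balance $457.15
Quarter 2: opening $457.15; payment $50.64; balance $406.51
Quarter 3: opening $406.51; payment $59.25; balance $347.26
Quarter 4: opening $347.26; payment $67.86; balance $279.40
Quarter 5: opening $279.40; payment $76.47; balance $202.93
Quarter 6: opening $202.93; payment $85.08; balance $117.85
Quarter 7: opening $117.85; payment $93.69; balance $24.16

$24.16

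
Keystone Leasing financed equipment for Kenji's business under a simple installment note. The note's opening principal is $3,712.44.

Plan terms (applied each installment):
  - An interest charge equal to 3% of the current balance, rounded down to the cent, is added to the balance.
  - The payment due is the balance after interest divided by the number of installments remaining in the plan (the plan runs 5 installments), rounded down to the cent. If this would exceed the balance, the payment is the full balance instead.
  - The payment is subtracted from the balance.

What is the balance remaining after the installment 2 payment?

$2,363.12

Installment 1: $3,712.44 +$111.37 interest = $3,823.81; pay $764.76 → $3,059.05
Installment 2: $3,059.05 +$91.77 interest = $3,150.82; pay $787.70 → $2,363.12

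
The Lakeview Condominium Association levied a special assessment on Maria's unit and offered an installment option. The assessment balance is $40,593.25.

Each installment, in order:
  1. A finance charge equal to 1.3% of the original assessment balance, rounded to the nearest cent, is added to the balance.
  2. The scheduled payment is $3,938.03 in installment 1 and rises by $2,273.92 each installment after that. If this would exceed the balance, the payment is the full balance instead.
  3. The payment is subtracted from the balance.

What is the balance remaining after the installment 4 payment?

Installment 1: opening $40,593.25; interest $527.71 → $41,120.96; payment $3,938.03; balance $37,182.93
Installment 2: opening $37,182.93; interest $527.71 → $37,710.64; payment $6,211.95; balance $31,498.69
Installment 3: opening $31,498.69; interest $527.71 → $32,026.40; payment $8,485.87; balance $23,540.53
Installment 4: opening $23,540.53; interest $527.71 → $24,068.24; payment $10,759.79; balance $13,308.45

$13,308.45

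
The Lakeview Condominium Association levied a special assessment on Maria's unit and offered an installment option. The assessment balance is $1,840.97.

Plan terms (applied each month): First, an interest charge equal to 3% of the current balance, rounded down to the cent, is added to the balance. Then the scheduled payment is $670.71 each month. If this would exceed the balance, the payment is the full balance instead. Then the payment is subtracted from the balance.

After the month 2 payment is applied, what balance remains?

$591.53

Month 1: opening $1,840.97; interest $55.22 → $1,896.19; payment $670.71; balance $1,225.48
Month 2: opening $1,225.48; interest $36.76 → $1,262.24; payment $670.71; balance $591.53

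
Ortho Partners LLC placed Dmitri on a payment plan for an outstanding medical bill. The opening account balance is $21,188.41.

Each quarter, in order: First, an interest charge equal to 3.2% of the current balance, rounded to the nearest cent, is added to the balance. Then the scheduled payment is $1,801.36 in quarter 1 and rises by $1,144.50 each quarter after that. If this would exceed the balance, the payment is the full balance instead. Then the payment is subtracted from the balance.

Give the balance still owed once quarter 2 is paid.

# | Opening | Interest | Payment | End bal
1 | $21,188.41 | $678.03 | $1,801.36 | $20,065.08
2 | $20,065.08 | $642.08 | $2,945.86 | $17,761.30

$17,761.30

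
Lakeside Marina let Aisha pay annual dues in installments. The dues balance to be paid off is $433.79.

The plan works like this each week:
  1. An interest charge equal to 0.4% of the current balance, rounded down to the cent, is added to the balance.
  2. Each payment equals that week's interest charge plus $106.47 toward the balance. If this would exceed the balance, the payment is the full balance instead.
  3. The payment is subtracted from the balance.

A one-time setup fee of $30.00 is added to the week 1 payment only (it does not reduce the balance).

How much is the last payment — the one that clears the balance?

# | Opening | Interest | Payment | Fee | End bal
1 | $433.79 | $1.73 | $108.20 | $30.00 | $327.32
2 | $327.32 | $1.30 | $107.77 | — | $220.85
3 | $220.85 | $0.88 | $107.35 | — | $114.38
4 | $114.38 | $0.45 | $106.92 | — | $7.91
5 | $7.91 | $0.03 | $7.94 | — | $0.00

$7.94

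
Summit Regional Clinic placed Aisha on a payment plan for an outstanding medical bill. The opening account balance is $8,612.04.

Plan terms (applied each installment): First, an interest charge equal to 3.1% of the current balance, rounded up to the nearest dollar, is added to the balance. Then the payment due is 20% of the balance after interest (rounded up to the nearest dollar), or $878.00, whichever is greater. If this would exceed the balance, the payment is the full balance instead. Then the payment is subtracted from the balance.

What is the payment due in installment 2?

$1,465.00

Installment 1: $8,612.04 +$267.00 interest = $8,879.04; pay $1,776.00 → $7,103.04
Installment 2: $7,103.04 +$221.00 interest = $7,324.04; pay $1,465.00 → $5,859.04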